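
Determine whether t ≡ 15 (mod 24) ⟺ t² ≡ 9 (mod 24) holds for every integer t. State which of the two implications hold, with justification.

The forward direction holds; the converse fails.

(→) Suppose t ≡ 15 (mod 24). Write t = 24j + 15. Then (24j + 15)² = 576j² + 720j + 225 = 24(24j² + 30j + 9) + 9, so t² ≡ 9 (mod 24).

(←) This fails: take t = 3. Then 3² = 9 ≡ 9 (mod 24), yet 3 ≡ 3 (mod 24), not 15.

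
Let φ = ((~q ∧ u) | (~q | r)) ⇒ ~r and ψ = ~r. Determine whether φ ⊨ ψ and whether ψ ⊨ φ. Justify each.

Both implications hold.

Forward direction. Assume the antecedent. If r is true, the antecedent cannot hold. If r is false, ~r reduces to true regardless of the other variables. Either way ~r holds.

Converse. Assume the antecedent. If r is true, the antecedent cannot hold. If r is false, ((~q ∧ u) | (~q | r)) ⇒ ~r reduces to true regardless of the other variables. Either way ((~q ∧ u) | (~q | r)) ⇒ ~r holds.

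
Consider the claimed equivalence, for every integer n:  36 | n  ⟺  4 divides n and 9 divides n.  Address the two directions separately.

Both directions hold; the statement is true.

(⟹) If 36 ∣ n, write n = 36q. Since 36 = 9·4, n = 4·(9q), so 4 ∣ n; and since 36 = 4·9, n = 9·(4q), so 9 ∣ n.

(⟸) Suppose 4 ∣ n and 9 ∣ n. Any common multiple of 4 and 9 is a multiple of their lcm; here gcd(4, 9) = 1, so lcm(4, 9) = 4·9 = 36, so 36 ∣ n.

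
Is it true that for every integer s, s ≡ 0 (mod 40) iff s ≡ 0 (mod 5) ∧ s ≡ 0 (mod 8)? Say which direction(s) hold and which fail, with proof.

(⟹) Suppose s ≡ 0 (mod 40); write s = 40j + 0. Since 5 ∣ 40, reducing mod 5 gives s ≡ 0 (mod 5); since 8 ∣ 40, reducing mod 8 gives s ≡ 0 (mod 8).

(⟸) Conversely, if s ≡ 0 (mod 5) and s ≡ 0 (mod 8), then by the Chinese remainder theorem s ≡ 0 (mod 40). This is exactly s ≡ 0 (mod 40).

Both implications hold.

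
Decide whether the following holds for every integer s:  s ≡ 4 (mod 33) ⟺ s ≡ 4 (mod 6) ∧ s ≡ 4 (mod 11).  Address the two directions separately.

Only the converse holds.

Forward direction. This fails: s = 37 gives 37 ≡ 4 (mod 33) but 37 ≡ 1 (mod 6), so the conjunction on the right does not hold.

Converse. If s ≡ 4 (mod 6) and s ≡ 4 (mod 11), then by the Chinese remainder theorem s ≡ 4 (mod 66). Since 4 ≡ 4 (mod 33) and 33 ∣ 66, we get s ≡ 4 (mod 33).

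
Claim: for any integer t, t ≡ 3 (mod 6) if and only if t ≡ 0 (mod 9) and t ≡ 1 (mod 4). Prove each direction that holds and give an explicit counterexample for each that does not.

(⟹) This fails: t = 33 gives 33 ≡ 3 (mod 6) but 33 ≡ 6 (mod 9), so the conjunction on the right does not hold.

(⟸) Conversely, if t ≡ 0 (mod 9) and t ≡ 1 (mod 4), then by the Chinese remainder theorem t ≡ 9 (mod 36). Since 9 ≡ 3 (mod 6) and 6 ∣ 36, we get t ≡ 3 (mod 6).

Not equivalent: only (⇐) holds.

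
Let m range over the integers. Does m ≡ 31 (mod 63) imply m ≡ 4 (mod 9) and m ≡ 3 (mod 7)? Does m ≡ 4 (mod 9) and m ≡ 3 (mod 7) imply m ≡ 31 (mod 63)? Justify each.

(→) Suppose m ≡ 31 (mod 63); write m = 63j + 31. Since 9 ∣ 63, reducing mod 9 gives m ≡ 31 ≡ 4 (mod 9); since 7 ∣ 63, reducing mod 7 gives m ≡ 31 ≡ 3 (mod 7).

(←) Conversely, if m ≡ 4 (mod 9) and m ≡ 3 (mod 7), then by the Chinese remainder theorem m ≡ 31 (mod 63). This is exactly m ≡ 31 (mod 63).

The biconditional holds.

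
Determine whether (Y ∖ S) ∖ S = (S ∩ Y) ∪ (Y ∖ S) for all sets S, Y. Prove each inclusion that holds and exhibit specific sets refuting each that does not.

(⟹) Let x ∈ (Y ∖ S) ∖ S. Then x ∈ Y and x ∉ S, from which x ∈ (S ∩ Y) ∪ (Y ∖ S).

(⟸) This inclusion fails. Take S = {1}, Y = {1}; then 1 ∈ (S ∩ Y) ∪ (Y ∖ S) but 1 ∉ (Y ∖ S) ∖ S.

Only the forward inclusion holds.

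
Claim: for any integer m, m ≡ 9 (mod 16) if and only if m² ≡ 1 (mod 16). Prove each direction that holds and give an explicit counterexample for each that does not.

(⇐) This fails: take m = 1. Then 1² = 1 ≡ 1 (mod 16), yet 1 ≡ 1 (mod 16), not 9.

(⇒) Suppose m ≡ 9 (mod 16). Write m = 16j + 9. Then (16j + 9)² = 256j² + 288j + 81 = 16(16j² + 18j + 5) + 1, so m² ≡ 1 (mod 16).

Not equivalent: only (⇒) holds.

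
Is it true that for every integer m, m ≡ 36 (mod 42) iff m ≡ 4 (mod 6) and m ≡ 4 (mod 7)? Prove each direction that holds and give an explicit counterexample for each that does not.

Both directions fail.

(⇒) This fails: m = 36 gives 36 ≡ 36 (mod 42) but 36 ≡ 0 (mod 6), so the conjunction on the right does not hold.

(⇐) This fails: m = 4 satisfies both congruences on the right (4 ≡ 4 mod 6 and 4 ≡ 4 mod 7) yet 4 ≡ 4 (mod 42), not 36.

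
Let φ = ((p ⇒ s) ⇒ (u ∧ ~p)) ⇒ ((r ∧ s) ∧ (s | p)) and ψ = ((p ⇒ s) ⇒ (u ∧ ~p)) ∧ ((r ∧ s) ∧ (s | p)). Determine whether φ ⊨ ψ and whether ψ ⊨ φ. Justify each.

(→) This fails. Under p = F, s = F, u = F, r = F, the left side is true but the right side is false.

(←) Assume the antecedent. If p is true, the antecedent cannot hold. If p is false, the antecedent forces (p = F, s = T, u = T, r = T), and the consequent holds there. Either way the consequent holds.

(⇒) fails; (⇐) holds.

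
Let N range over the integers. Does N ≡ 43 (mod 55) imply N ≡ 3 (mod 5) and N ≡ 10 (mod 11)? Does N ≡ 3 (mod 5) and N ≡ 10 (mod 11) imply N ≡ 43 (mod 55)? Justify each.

Both directions hold; the statement is true.

(⇐) If N ≡ 3 (mod 5) and N ≡ 10 (mod 11), then by the Chinese remainder theorem N ≡ 43 (mod 55). This is exactly N ≡ 43 (mod 55).

(⇒) Suppose N ≡ 43 (mod 55); write N = 55j + 43. Since 5 ∣ 55, reducing mod 5 gives N ≡ 43 ≡ 3 (mod 5); since 11 ∣ 55, reducing mod 11 gives N ≡ 43 ≡ 10 (mod 11).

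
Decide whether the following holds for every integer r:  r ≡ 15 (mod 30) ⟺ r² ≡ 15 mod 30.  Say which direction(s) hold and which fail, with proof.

(→) Suppose r ≡ 15 (mod 30). Write r = 30j + 15. Then (30j + 15)² = 900j² + 900j + 225 = 30(30j² + 30j + 7) + 15, so r² ≡ 15 (mod 30).

(←) Conversely, suppose r² ≡ 15 (mod 30). The only residue r in {0, …, 29} with r² ≡ 15 (mod 30) is r = 15, so r ≡ 15 (mod 30).

Equivalent; both directions hold.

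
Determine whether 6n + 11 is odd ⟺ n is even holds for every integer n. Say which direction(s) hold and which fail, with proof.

Only the reverse direction holds.

(→) This fails: take n = 7. Then 6n + 11 = 53, which is odd, yet n = 7 is odd, not even.

(←) Suppose n is even. Since 6 is even, 6n is even for every n, so 6n + 11 has the same parity as 11, which is odd. Hence 6n + 11 is odd.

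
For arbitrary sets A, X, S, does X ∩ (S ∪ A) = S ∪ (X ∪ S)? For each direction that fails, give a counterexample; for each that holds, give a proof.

(⊆) holds; (⊇) fails.

(⟹) Let x ∈ X ∩ (S ∪ A). Then either x ∈ A ∩ X and x ∉ S; or x ∈ X ∩ S and x ∉ A; or x ∈ A ∩ X ∩ S. In each case x ∈ S ∪ (X ∪ S), so X ∩ (S ∪ A) ⊆ S ∪ (X ∪ S).

(⟸) This inclusion fails. Take A = ∅, X = {1}, S = ∅; then 1 ∈ S ∪ (X ∪ S) but 1 ∉ X ∩ (S ∪ A).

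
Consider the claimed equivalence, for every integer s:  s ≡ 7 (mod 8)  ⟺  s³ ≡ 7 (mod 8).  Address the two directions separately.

Forward direction. Suppose s ≡ 7 (mod 8). Write s = 8j + 7. Then (8j + 7)³ = 512j³ + 1344j² + 1176j + 343 = 8(64j³ + 168j² + 147j + 42) + 7, so s³ ≡ 7 (mod 8).

Converse. Suppose s³ ≡ 7 (mod 8). The only residue r in {0, …, 7} with r³ ≡ 7 (mod 8) is r = 7, so s ≡ 7 (mod 8).

The biconditional holds.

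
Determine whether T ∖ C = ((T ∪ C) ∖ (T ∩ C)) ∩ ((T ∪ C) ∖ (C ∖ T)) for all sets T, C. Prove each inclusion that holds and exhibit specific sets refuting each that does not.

(⊆) Let x ∈ T ∖ C. Then x ∈ T and x ∉ C, from which x ∈ ((T ∪ C) ∖ (T ∩ C)) ∩ ((T ∪ C) ∖ (C ∖ T)).

(⊇) Let x ∈ ((T ∪ C) ∖ (T ∩ C)) ∩ ((T ∪ C) ∖ (C ∖ T)). Then x ∈ T and x ∉ C, from which x ∈ T ∖ C.

The two sets are equal.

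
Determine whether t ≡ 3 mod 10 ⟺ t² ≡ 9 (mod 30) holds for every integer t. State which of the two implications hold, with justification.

Neither implication holds.

[⇒] This fails: take t = 13. Then 13 ≡ 3 (mod 10), but 13² = 169 ≡ 19 (mod 30), not 9.

[⇐] This fails: take t = 27. Then 27² = 729 ≡ 9 (mod 30), yet 27 ≡ 7 (mod 10), not 3.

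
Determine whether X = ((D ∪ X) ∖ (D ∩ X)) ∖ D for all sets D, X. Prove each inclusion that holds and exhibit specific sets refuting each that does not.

(⟹) This inclusion fails. Take D = {1}, X = {1}; then 1 ∈ X but 1 ∉ ((D ∪ X) ∖ (D ∩ X)) ∖ D.

(⟸) Let x ∈ ((D ∪ X) ∖ (D ∩ X)) ∖ D. Then x ∈ X and x ∉ D, from which x ∈ X.

Only the reverse inclusion holds.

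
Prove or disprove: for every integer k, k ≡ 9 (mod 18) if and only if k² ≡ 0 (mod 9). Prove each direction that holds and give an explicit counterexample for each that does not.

The forward direction holds; the converse fails.

(⟹) Suppose k ≡ 9 (mod 18). Then k² ≡ 9² = 81 (mod 18), and since 9 ∣ 18, also k² ≡ 0 (mod 9).

(⟸) This fails: take k = 0. Then 0² = 0 ≡ 0 (mod 9), yet 0 ≡ 0 (mod 18), not 9.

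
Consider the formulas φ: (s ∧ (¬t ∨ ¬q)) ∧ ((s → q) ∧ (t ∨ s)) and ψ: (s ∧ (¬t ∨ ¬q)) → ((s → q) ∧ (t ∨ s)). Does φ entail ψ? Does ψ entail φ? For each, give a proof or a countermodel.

Only the forward implication holds.

(→) Assume the antecedent. If t is true, the antecedent cannot hold. If t is false, the antecedent forces (t = F, s = T, q = T), and the consequent holds there. Either way the consequent holds.

(←) This fails. Under t = F, s = F, q = F, the left side is false but the right side is true.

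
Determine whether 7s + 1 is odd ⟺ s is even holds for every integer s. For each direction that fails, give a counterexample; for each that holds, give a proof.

[⇐] Suppose s is even; write s = 2j. Then 7s + 1 = 7·(2j) + 1 = 2·7j + 1, which is odd.

[⇒] Suppose 7s + 1 is odd. Since 7 is odd, 7s and s have the same parity, so 7s + 1 ≡ s + 1 (mod 2). As 1 is odd, 7s + 1 is odd exactly when s is even. Thus s is even.

Both directions hold.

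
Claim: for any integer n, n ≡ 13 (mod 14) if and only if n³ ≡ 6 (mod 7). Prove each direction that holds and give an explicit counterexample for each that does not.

(→) Suppose n ≡ 13 (mod 14). Then n³ ≡ 13³ = 2197 (mod 14), and since 7 ∣ 14, also n³ ≡ 6 (mod 7).

(←) This fails: take n = 3. Then 3³ = 27 ≡ 6 (mod 7), yet 3 ≡ 3 (mod 14), not 13.

(⇒) holds; (⇐) fails.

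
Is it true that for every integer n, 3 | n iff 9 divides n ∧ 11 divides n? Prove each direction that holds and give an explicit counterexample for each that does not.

[⇐] Suppose 9 ∣ n and 11 ∣ n. Any common multiple of 9 and 11 is a multiple of their lcm; here gcd(9, 11) = 1, so lcm(9, 11) = 9·11 = 99, so 99 ∣ n. Since 3 ∣ 99, it follows that 3 ∣ n.

[⇒] This fails: take n = 3. Certainly 3 ∣ 3, but 9 ∤ 3.

Only the converse holds.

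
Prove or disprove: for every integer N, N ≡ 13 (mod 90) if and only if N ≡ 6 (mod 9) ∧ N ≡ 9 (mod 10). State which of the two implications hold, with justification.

(→) This fails: N = 13 gives 13 ≡ 13 (mod 90) but 13 ≡ 4 (mod 9), so the conjunction on the right does not hold.

(←) This fails: N = 69 satisfies both congruences on the right (69 ≡ 6 mod 9 and 69 ≡ 9 mod 10) yet 69 ≡ 69 (mod 90), not 13.

(⇒) fails and (⇐) fails.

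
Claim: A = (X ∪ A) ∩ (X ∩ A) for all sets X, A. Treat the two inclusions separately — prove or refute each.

(⊇) Let x ∈ (X ∪ A) ∩ (X ∩ A). Then x ∈ X ∩ A, from which x ∈ A.

(⊆) This inclusion fails. Take X = ∅, A = {1}; then 1 ∈ A but 1 ∉ (X ∪ A) ∩ (X ∩ A).

Only the reverse inclusion holds.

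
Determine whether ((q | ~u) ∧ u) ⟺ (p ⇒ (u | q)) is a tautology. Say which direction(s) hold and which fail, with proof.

The forward direction holds; the converse fails.

[⇒] Assume the antecedent. If p is true, the antecedent forces (p = T, q = T, u = T), and p ⇒ (u | q) holds there. If p is false, p ⇒ (u | q) reduces to true regardless of the other variables. Either way p ⇒ (u | q) holds.

[⇐] This fails. Under p = F, q = F, u = F, the left side is false but the right side is true.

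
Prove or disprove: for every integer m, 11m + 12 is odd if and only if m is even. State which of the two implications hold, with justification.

(⇒) fails and (⇐) fails.

(→) This fails: m = 1 gives 11m + 12 = 23, which is odd, but 1 is odd, not even.

(←) This also fails: m = 2 is even, but 11m + 12 = 34 is even, not odd.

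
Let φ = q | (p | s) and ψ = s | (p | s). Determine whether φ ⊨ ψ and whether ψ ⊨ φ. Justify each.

[⇐] Assume the antecedent. If s is true, q | (p | s) reduces to true regardless of the other variables. If s is false, the antecedent forces (q = F, s = F, p = T) or (q = T, s = F, p = T), and q | (p | s) holds there. Either way q | (p | s) holds.

[⇒] This fails. Under q = T, s = F, p = F, the left side is true but the right side is false.

Only the converse holds.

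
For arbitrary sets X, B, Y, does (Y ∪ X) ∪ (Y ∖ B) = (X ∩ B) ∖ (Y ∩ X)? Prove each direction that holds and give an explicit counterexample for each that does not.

Forward inclusion. This inclusion fails. Take X = {1}, B = ∅, Y = ∅; then 1 ∈ (Y ∪ X) ∪ (Y ∖ B) but 1 ∉ (X ∩ B) ∖ (Y ∩ X).

Reverse inclusion. Let x ∈ (X ∩ B) ∖ (Y ∩ X). Then x ∈ X ∩ B and x ∉ Y, from which x ∈ (Y ∪ X) ∪ (Y ∖ B).

(⊆) fails; (⊇) holds.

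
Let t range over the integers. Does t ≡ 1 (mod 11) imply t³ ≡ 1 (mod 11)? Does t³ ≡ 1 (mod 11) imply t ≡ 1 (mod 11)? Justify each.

Both directions hold; the statement is true.

(→) Suppose t ≡ 1 (mod 11). Write t = 11j + 1. Then (11j + 1)³ = 1331j³ + 363j² + 33j + 1 = 11(121j³ + 33j² + 3j) + 1, so t³ ≡ 1 (mod 11).

(←) For the converse, argue contrapositively. If t ≢ 1 (mod 11), then t is congruent to one of 0, 2, 3, 4, 5, 6, 7, 8, 9, 10 modulo 11, and these give t³ ≡ 0, 8, 5, 9, 4, 7, 2, 6, 3, 10 respectively — never 1.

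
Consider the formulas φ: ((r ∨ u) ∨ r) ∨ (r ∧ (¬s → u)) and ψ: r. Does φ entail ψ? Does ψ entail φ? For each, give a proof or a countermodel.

The forward direction fails; the converse holds.

[⇐] Assume the antecedent. If u is true, ((r ∨ u) ∨ r) ∨ (r ∧ (¬s → u)) reduces to true regardless of the other variables. If u is false, the antecedent forces (u = F, r = T, s = F) or (u = F, r = T, s = T), and ((r ∨ u) ∨ r) ∨ (r ∧ (¬s → u)) holds there. Either way ((r ∨ u) ∨ r) ∨ (r ∧ (¬s → u)) holds.

[⇒] This fails. Under u = T, r = F, s = F, the left side is true but the right side is false.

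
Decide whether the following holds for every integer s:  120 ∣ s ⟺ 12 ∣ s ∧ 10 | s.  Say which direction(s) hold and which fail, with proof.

The forward direction holds; the converse fails.

(⟸) This fails: take s = 60. Both 12 ∣ 60 and 10 ∣ 60, yet 60 is not a multiple of 120 (since 60 = 0·120 + 60), so 120 ∤ 60.

(⟹) If 120 ∣ s, write s = 120q. Since 120 = 10·12, s = 12·(10q), so 12 ∣ s; and since 120 = 12·10, s = 10·(12q), so 10 ∣ s.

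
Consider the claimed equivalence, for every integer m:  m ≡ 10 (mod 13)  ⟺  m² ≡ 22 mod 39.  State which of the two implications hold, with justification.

(⟹) This fails: take m = 36. Then 36 ≡ 10 (mod 13), but 36² = 1296 ≡ 9 (mod 39), not 22.

(⟸) This fails: take m = 16. Then 16² = 256 ≡ 22 (mod 39), yet 16 ≡ 3 (mod 13), not 10.

Neither implication holds.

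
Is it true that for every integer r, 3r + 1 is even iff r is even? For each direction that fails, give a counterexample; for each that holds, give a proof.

Neither direction holds.

Forward direction. This fails: r = 3 gives 3r + 1 = 10, which is even, but 3 is odd, not even.

Converse. This also fails: r = 2 is even, but 3r + 1 = 7 is odd, not even.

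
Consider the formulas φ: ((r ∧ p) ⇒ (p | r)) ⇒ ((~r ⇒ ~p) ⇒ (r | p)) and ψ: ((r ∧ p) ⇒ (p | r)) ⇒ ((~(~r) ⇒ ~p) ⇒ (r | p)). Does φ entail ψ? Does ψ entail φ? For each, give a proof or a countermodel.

Both directions hold; the statement is true.

(⇐) Assume the antecedent. If r is true, the consequent reduces to true regardless of the other variables. If r is false, the antecedent forces (r = F, p = T), and the consequent holds there. Either way the consequent holds.

(⇒) Assume the antecedent. If r is true, the consequent reduces to true regardless of the other variables. If r is false, the antecedent forces (r = F, p = T), and the consequent holds there. Either way the consequent holds.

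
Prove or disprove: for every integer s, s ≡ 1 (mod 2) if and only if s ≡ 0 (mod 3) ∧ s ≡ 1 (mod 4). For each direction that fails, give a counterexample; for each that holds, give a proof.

[⇒] This fails: s = 1 gives 1 ≡ 1 (mod 2) but 1 ≡ 1 (mod 3), so the conjunction on the right does not hold.

[⇐] Conversely, if s ≡ 0 (mod 3) and s ≡ 1 (mod 4), then by the Chinese remainder theorem s ≡ 9 (mod 12). Since 9 ≡ 1 (mod 2) and 2 ∣ 12, we get s ≡ 1 (mod 2).

Not equivalent: only (⇐) holds.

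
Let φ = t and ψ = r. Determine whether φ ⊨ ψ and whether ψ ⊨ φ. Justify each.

Neither direction holds.

(→) This fails. Under t = T, r = F, the left side is true but the right side is false.

(←) This fails. Under t = F, r = T, the left side is false but the right side is true.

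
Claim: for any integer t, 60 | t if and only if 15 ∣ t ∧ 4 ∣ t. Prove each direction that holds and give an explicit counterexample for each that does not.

(⇒) If 60 ∣ t, write t = 60q. Since 60 = 4·15, t = 15·(4q), so 15 ∣ t; and since 60 = 15·4, t = 4·(15q), so 4 ∣ t.

(⇐) Suppose 15 ∣ t and 4 ∣ t. Any common multiple of 15 and 4 is a multiple of their lcm; here gcd(15, 4) = 1, so lcm(15, 4) = 15·4 = 60, so 60 ∣ t.

Both directions hold.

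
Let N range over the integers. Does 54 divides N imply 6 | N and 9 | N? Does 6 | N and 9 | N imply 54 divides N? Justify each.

(→) If 54 ∣ N, write N = 54q. Since 54 = 9·6, N = 6·(9q), so 6 ∣ N; and since 54 = 6·9, N = 9·(6q), so 9 ∣ N.

(←) This fails: take N = 18. Both 6 ∣ 18 and 9 ∣ 18, yet 18 is not a multiple of 54 (since 18 = 0·54 + 18), so 54 ∤ 18.

Not equivalent: only (⇒) holds.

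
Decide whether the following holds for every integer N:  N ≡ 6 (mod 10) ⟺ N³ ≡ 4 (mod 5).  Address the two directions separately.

(⇒) fails and (⇐) fails.

Forward direction. This fails: take N = 6. Then 6 ≡ 6 (mod 10), but 6³ = 216 ≡ 1 (mod 5), not 4.

Converse. This fails: take N = 4. Then 4³ = 64 ≡ 4 (mod 5), yet 4 ≡ 4 (mod 10), not 6.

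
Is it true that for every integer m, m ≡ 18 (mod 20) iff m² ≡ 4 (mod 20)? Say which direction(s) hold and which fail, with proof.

Only the forward direction holds.

(→) Suppose m ≡ 18 (mod 20). Write m = 20j + 18. Then (20j + 18)² = 400j² + 720j + 324 = 20(20j² + 36j + 16) + 4, so m² ≡ 4 (mod 20).

(←) This fails: take m = 2. Then 2² = 4 ≡ 4 (mod 20), yet 2 ≡ 2 (mod 20), not 18.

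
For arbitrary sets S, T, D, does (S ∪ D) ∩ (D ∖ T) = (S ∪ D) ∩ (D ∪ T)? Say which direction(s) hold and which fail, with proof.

Forward inclusion. Let x ∈ (S ∪ D) ∩ (D ∖ T). Then either x ∈ D and x ∉ S, T; or x ∈ S ∩ D and x ∉ T. In each case x ∈ (S ∪ D) ∩ (D ∪ T), so (S ∪ D) ∩ (D ∖ T) ⊆ (S ∪ D) ∩ (D ∪ T).

Reverse inclusion. This inclusion fails. Take S = {1}, T = {1}, D = ∅; then 1 ∈ (S ∪ D) ∩ (D ∪ T) but 1 ∉ (S ∪ D) ∩ (D ∖ T).

The sets are not equal: only the forward inclusion holds.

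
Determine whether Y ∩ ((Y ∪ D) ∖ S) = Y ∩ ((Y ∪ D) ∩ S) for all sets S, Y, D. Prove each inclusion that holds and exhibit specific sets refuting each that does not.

Forward inclusion. This inclusion fails. Take S = ∅, Y = {1}, D = ∅; then 1 ∈ Y ∩ ((Y ∪ D) ∖ S) but 1 ∉ Y ∩ ((Y ∪ D) ∩ S).

Reverse inclusion. This inclusion fails. Take S = {1}, Y = {1}, D = ∅; then 1 ∈ Y ∩ ((Y ∪ D) ∩ S) but 1 ∉ Y ∩ ((Y ∪ D) ∖ S).

Neither inclusion holds.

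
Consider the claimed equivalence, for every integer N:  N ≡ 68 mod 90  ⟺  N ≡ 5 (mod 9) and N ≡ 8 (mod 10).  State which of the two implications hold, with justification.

The biconditional holds.

(⟹) Suppose N ≡ 68 (mod 90); write N = 90j + 68. Since 9 ∣ 90, reducing mod 9 gives N ≡ 68 ≡ 5 (mod 9); since 10 ∣ 90, reducing mod 10 gives N ≡ 68 ≡ 8 (mod 10).

(⟸) Conversely, if N ≡ 5 (mod 9) and N ≡ 8 (mod 10), then by the Chinese remainder theorem N ≡ 68 (mod 90). This is exactly N ≡ 68 (mod 90).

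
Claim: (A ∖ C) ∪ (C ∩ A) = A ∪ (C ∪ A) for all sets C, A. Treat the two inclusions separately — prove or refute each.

Reverse inclusion. This inclusion fails. Take C = {1}, A = ∅; then 1 ∈ A ∪ (C ∪ A) but 1 ∉ (A ∖ C) ∪ (C ∩ A).

Forward inclusion. Let x ∈ (A ∖ C) ∪ (C ∩ A). Then either x ∈ A and x ∉ C; or x ∈ C ∩ A. In each case x ∈ A ∪ (C ∪ A), so (A ∖ C) ∪ (C ∩ A) ⊆ A ∪ (C ∪ A).

The sets are not equal: only the forward inclusion holds.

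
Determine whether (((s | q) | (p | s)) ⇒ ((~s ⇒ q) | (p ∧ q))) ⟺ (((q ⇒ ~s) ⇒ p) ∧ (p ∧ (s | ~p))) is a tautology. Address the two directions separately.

(⇐) Assume the antecedent. If q is true, the consequent reduces to true regardless of the other variables. If q is false, the antecedent forces (q = F, p = T, s = T), and the consequent holds there. Either way the consequent holds.

(⇒) This fails. Under q = F, p = F, s = F, the left side is true but the right side is false.

The forward direction fails; the converse holds.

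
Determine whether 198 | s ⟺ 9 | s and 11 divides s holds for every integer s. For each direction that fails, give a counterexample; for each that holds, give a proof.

(⟹) If 198 ∣ s, write s = 198q. Since 198 = 22·9, s = 9·(22q), so 9 ∣ s; and since 198 = 18·11, s = 11·(18q), so 11 ∣ s.

(⟸) This fails: take s = 99. Both 9 ∣ 99 and 11 ∣ 99, yet 99 is not a multiple of 198 (since 99 = 0·198 + 99), so 198 ∤ 99.

The forward direction holds; the converse fails.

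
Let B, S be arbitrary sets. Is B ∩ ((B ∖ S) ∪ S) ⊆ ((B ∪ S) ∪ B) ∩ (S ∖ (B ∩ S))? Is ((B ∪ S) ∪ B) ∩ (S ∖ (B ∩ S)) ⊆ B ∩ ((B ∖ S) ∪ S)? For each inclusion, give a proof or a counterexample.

(⊆) fails and (⊇) fails.

(⟹) This inclusion fails. Take B = {1}, S = ∅; then 1 ∈ B ∩ ((B ∖ S) ∪ S) but 1 ∉ ((B ∪ S) ∪ B) ∩ (S ∖ (B ∩ S)).

(⟸) This inclusion fails. Take B = ∅, S = {1}; then 1 ∈ ((B ∪ S) ∪ B) ∩ (S ∖ (B ∩ S)) but 1 ∉ B ∩ ((B ∖ S) ∪ S).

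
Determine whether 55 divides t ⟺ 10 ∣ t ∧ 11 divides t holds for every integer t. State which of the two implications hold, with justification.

(⇒) fails; (⇐) holds.

(⇐) Suppose 10 ∣ t and 11 ∣ t. Any common multiple of 10 and 11 is a multiple of their lcm; here gcd(10, 11) = 1, so lcm(10, 11) = 10·11 = 110, so 110 ∣ t. Since 55 ∣ 110, it follows that 55 ∣ t.

(⇒) This fails: take t = 55. Certainly 55 ∣ 55, but 10 ∤ 55.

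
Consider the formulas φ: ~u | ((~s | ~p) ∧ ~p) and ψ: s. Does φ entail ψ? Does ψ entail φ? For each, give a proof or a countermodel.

Both directions fail.

[⇒] This fails. Under u = F, s = F, p = F, the left side is true but the right side is false.

[⇐] This fails. Under u = T, s = T, p = T, the left side is false but the right side is true.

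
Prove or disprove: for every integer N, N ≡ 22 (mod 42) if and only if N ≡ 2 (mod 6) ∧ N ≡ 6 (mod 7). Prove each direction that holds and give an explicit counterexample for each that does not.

Forward direction. This fails: N = 22 gives 22 ≡ 22 (mod 42) but 22 ≡ 4 (mod 6), so the conjunction on the right does not hold.

Converse. This fails: N = 20 satisfies both congruences on the right (20 ≡ 2 mod 6 and 20 ≡ 6 mod 7) yet 20 ≡ 20 (mod 42), not 22.

Neither implication holds.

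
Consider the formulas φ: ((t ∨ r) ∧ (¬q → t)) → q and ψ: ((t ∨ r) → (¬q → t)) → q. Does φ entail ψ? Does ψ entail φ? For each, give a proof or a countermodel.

[⇒] This fails. Under t = F, q = F, r = F, the left side is true but the right side is false.

[⇐] Assume the antecedent. If t is true, the antecedent forces (t = T, q = T, r = F) or (t = T, q = T, r = T), and ((t ∨ r) ∧ (¬q → t)) → q holds there. If t is false, ((t ∨ r) ∧ (¬q → t)) → q reduces to true regardless of the other variables. Either way ((t ∨ r) ∧ (¬q → t)) → q holds.

The forward direction fails; the converse holds.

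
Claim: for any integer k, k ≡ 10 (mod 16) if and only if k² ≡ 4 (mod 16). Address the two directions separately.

Not equivalent: only (⇒) holds.

(⟹) Suppose k ≡ 10 (mod 16). Write k = 16j + 10. Then (16j + 10)² = 256j² + 320j + 100 = 16(16j² + 20j + 6) + 4, so k² ≡ 4 (mod 16).

(⟸) This fails: take k = 2. Then 2² = 4 ≡ 4 (mod 16), yet 2 ≡ 2 (mod 16), not 10.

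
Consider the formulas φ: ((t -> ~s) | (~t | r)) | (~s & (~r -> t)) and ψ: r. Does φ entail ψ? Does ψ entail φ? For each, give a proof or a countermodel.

(⟹) This fails. Under r = F, s = F, t = F, the left side is true but the right side is false.

(⟸) Assume the antecedent. If r is true, the consequent reduces to true regardless of the other variables. If r is false, the antecedent cannot hold. Either way the consequent holds.

The forward direction fails; the converse holds.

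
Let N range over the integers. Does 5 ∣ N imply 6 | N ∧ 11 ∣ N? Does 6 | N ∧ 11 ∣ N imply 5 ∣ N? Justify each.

(⇒) fails and (⇐) fails.

(⟹) This fails: take N = 5. Certainly 5 ∣ 5, but 6 ∤ 5.

(⟸) This fails: take N = 66. Both 6 ∣ 66 and 11 ∣ 66, yet 66 is not a multiple of 5 (since 66 = 13·5 + 1), so 5 ∤ 66.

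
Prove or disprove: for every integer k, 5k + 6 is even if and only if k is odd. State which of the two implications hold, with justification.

(→) This fails: k = 6 gives 5k + 6 = 36, which is even, but 6 is even, not odd.

(←) This also fails: k = 1 is odd, but 5k + 6 = 11 is odd, not even.

Neither direction holds.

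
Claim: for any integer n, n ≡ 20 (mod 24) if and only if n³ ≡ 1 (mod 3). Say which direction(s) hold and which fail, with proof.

(→) This fails: take n = 20. Then 20 ≡ 20 (mod 24), but 20³ = 8000 ≡ 2 (mod 3), not 1.

(←) This fails: take n = 1. Then 1³ = 1 ≡ 1 (mod 3), yet 1 ≡ 1 (mod 24), not 20.

Both directions fail.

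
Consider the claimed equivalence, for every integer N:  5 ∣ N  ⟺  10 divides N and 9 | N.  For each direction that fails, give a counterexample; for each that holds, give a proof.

The forward direction fails; the converse holds.

(⇒) This fails: take N = 5. Certainly 5 ∣ 5, but 10 ∤ 5.

(⇐) Suppose 10 ∣ N and 9 ∣ N. Any common multiple of 10 and 9 is a multiple of their lcm; here gcd(10, 9) = 1, so lcm(10, 9) = 10·9 = 90, so 90 ∣ N. Since 5 ∣ 90, it follows that 5 ∣ N.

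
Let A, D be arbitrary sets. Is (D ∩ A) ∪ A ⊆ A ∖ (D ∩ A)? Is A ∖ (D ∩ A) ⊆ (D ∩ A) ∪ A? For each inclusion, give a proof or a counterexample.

Forward inclusion. This inclusion fails. Take A = {1}, D = {1}; then 1 ∈ (D ∩ A) ∪ A but 1 ∉ A ∖ (D ∩ A).

Reverse inclusion. Let x ∈ A ∖ (D ∩ A). Then x ∈ A and x ∉ D, from which x ∈ (D ∩ A) ∪ A.

Only the reverse inclusion holds.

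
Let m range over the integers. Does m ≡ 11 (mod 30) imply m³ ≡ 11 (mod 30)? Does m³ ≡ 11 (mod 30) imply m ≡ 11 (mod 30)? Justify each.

(→) Suppose m ≡ 11 (mod 30). Write m = 30j + 11. Then (30j + 11)³ = 27000j³ + 29700j² + 10890j + 1331 = 30(900j³ + 990j² + 363j + 44) + 11, so m³ ≡ 11 (mod 30).

(←) Conversely, suppose m³ ≡ 11 (mod 30). The only residue r in {0, …, 29} with r³ ≡ 11 (mod 30) is r = 11, so m ≡ 11 (mod 30).

Both directions hold.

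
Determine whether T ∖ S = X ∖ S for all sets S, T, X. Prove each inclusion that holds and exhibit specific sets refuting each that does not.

(⊆) This inclusion fails. Take S = ∅, T = {1}, X = ∅; then 1 ∈ T ∖ S but 1 ∉ X ∖ S.

(⊇) This inclusion fails. Take S = ∅, T = ∅, X = {1}; then 1 ∈ X ∖ S but 1 ∉ T ∖ S.

(⊆) fails and (⊇) fails.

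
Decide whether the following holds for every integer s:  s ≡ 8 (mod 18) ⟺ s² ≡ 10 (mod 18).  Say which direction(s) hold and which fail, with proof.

(⇒) Suppose s ≡ 8 (mod 18). Write s = 18j + 8. Then (18j + 8)² = 324j² + 288j + 64 = 18(18j² + 16j + 3) + 10, so s² ≡ 10 (mod 18).

(⇐) This fails: take s = 10. Then 10² = 100 ≡ 10 (mod 18), yet 10 ≡ 10 (mod 18), not 8.

Not equivalent: only (⇒) holds.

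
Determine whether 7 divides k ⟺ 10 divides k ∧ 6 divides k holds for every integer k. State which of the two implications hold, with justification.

Both directions fail.

[⇒] This fails: take k = 7. Certainly 7 ∣ 7, but 10 ∤ 7.

[⇐] This fails: take k = 30. Both 10 ∣ 30 and 6 ∣ 30, yet 30 is not a multiple of 7 (since 30 = 4·7 + 2), so 7 ∤ 30.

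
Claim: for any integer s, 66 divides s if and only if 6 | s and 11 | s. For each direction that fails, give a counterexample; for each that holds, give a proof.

The biconditional holds.

[⇐] Suppose 6 ∣ s and 11 ∣ s. Any common multiple of 6 and 11 is a multiple of their lcm; here gcd(6, 11) = 1, so lcm(6, 11) = 6·11 = 66, so 66 ∣ s.

[⇒] If 66 ∣ s, write s = 66q. Since 66 = 11·6, s = 6·(11q), so 6 ∣ s; and since 66 = 6·11, s = 11·(6q), so 11 ∣ s.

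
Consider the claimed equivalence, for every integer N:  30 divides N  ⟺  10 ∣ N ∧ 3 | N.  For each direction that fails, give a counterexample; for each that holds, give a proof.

Both directions hold; the statement is true.

(⟹) If 30 ∣ N, write N = 30q. Since 30 = 3·10, N = 10·(3q), so 10 ∣ N; and since 30 = 10·3, N = 3·(10q), so 3 ∣ N.

(⟸) Suppose 10 ∣ N and 3 ∣ N. Any common multiple of 10 and 3 is a multiple of their lcm; here gcd(10, 3) = 1, so lcm(10, 3) = 10·3 = 30, so 30 ∣ N.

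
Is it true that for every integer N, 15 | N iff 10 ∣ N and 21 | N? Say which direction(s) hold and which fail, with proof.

(⇒) This fails: take N = 15. Certainly 15 ∣ 15, but 10 ∤ 15.

(⇐) Suppose 10 ∣ N and 21 ∣ N. Any common multiple of 10 and 21 is a multiple of their lcm; here gcd(10, 21) = 1, so lcm(10, 21) = 10·21 = 210, so 210 ∣ N. Since 15 ∣ 210, it follows that 15 ∣ N.

Not equivalent: only (⇐) holds.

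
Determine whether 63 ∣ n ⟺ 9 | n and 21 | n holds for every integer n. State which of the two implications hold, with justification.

[⇒] If 63 ∣ n, write n = 63q. Since 63 = 7·9, n = 9·(7q), so 9 ∣ n; and since 63 = 3·21, n = 21·(3q), so 21 ∣ n.

[⇐] Suppose 9 ∣ n and 21 ∣ n. Any common multiple of 9 and 21 is a multiple of their lcm; here lcm(9, 21) = 9·21/gcd(9, 21) = 189/3 = 63, so 63 ∣ n.

Both directions hold.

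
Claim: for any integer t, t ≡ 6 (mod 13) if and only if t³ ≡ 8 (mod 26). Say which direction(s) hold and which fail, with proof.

(⇒) fails and (⇐) fails.

(⟹) This fails: take t = 19. Then 19 ≡ 6 (mod 13), but 19³ = 6859 ≡ 21 (mod 26), not 8.

(⟸) This fails: take t = 2. Then 2³ = 8 ≡ 8 (mod 26), yet 2 ≡ 2 (mod 13), not 6.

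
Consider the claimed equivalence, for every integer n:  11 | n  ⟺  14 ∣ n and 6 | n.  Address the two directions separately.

Neither implication holds.

(⇒) This fails: take n = 11. Certainly 11 ∣ 11, but 14 ∤ 11.

(⇐) This fails: take n = 42. Both 14 ∣ 42 and 6 ∣ 42, yet 42 is not a multiple of 11 (since 42 = 3·11 + 9), so 11 ∤ 42.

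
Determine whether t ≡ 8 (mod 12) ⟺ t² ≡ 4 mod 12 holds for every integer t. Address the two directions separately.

Not equivalent: only (⇒) holds.

[⇒] Suppose t ≡ 8 (mod 12). Write t = 12j + 8. Then (12j + 8)² = 144j² + 192j + 64 = 12(12j² + 16j + 5) + 4, so t² ≡ 4 (mod 12).

[⇐] This fails: take t = 2. Then 2² = 4 ≡ 4 (mod 12), yet 2 ≡ 2 (mod 12), not 8.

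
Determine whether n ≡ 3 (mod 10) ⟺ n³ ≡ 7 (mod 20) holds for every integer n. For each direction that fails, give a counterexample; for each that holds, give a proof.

(⟸) The residues r modulo 20 with r³ ≡ 7 (mod 20) are exactly {3}, and each is ≡ 3 (mod 10).

(⟹) This fails: take n = 13. Then 13 ≡ 3 (mod 10), but 13³ = 2197 ≡ 17 (mod 20), not 7.

Not equivalent: only (⇐) holds.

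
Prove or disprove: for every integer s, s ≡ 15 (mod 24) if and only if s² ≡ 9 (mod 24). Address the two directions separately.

(←) This fails: take s = 3. Then 3² = 9 ≡ 9 (mod 24), yet 3 ≡ 3 (mod 24), not 15.

(→) Suppose s ≡ 15 (mod 24). Write s = 24j + 15. Then (24j + 15)² = 576j² + 720j + 225 = 24(24j² + 30j + 9) + 9, so s² ≡ 9 (mod 24).

Only the forward implication holds.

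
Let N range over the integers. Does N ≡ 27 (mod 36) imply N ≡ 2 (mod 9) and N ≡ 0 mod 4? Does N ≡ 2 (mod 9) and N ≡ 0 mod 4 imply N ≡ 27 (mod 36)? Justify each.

(⇒) This fails: N = 27 gives 27 ≡ 27 (mod 36) but 27 ≡ 0 (mod 9), so the conjunction on the right does not hold.

(⇐) This fails: N = 20 satisfies both congruences on the right (20 ≡ 2 mod 9 and 20 ≡ 0 mod 4) yet 20 ≡ 20 (mod 36), not 27.

Both directions fail.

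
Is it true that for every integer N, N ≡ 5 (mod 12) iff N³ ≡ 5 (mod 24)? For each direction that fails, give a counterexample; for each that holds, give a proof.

The forward direction fails; the converse holds.

Forward direction. This fails: take N = 17. Then 17 ≡ 5 (mod 12), but 17³ = 4913 ≡ 17 (mod 24), not 5.

Converse. The residues r modulo 24 with r³ ≡ 5 (mod 24) are exactly {5}, and each is ≡ 5 (mod 12).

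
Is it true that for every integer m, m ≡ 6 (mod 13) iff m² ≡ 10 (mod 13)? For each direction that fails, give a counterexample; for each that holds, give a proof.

[⇒] Suppose m ≡ 6 (mod 13). Write m = 13j + 6. Then (13j + 6)² = 169j² + 156j + 36 = 13(13j² + 12j + 2) + 10, so m² ≡ 10 (mod 13).

[⇐] This fails: take m = 7. Then 7² = 49 ≡ 10 (mod 13), yet 7 ≡ 7 (mod 13), not 6.

Only the forward implication holds.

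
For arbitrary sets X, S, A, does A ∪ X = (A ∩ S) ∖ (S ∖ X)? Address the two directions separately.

Reverse inclusion. Let x ∈ (A ∩ S) ∖ (S ∖ X). Then x ∈ X ∩ S ∩ A, from which x ∈ A ∪ X.

Forward inclusion. This inclusion fails. Take X = {1}, S = ∅, A = ∅; then 1 ∈ A ∪ X but 1 ∉ (A ∩ S) ∖ (S ∖ X).

The sets are not equal: only the reverse inclusion holds.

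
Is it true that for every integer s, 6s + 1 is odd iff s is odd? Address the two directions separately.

(→) This fails: take s = 6. Then 6s + 1 = 37, which is odd, yet s = 6 is even, not odd.

(←) Suppose s is odd. Since 6 is even, 6s is even for every s, so 6s + 1 has the same parity as 1, which is odd. Hence 6s + 1 is odd.

Only the reverse direction holds.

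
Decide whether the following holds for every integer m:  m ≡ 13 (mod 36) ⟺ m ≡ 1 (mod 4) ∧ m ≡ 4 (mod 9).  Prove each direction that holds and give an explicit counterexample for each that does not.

Both directions hold.

(→) Suppose m ≡ 13 (mod 36); write m = 36j + 13. Since 4 ∣ 36, reducing mod 4 gives m ≡ 13 ≡ 1 (mod 4); since 9 ∣ 36, reducing mod 9 gives m ≡ 13 ≡ 4 (mod 9).

(←) Conversely, if m ≡ 1 (mod 4) and m ≡ 4 (mod 9), then by the Chinese remainder theorem m ≡ 13 (mod 36). This is exactly m ≡ 13 (mod 36).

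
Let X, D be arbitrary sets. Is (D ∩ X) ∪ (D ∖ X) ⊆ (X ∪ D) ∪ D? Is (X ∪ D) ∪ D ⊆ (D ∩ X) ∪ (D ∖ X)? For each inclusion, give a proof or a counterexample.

(⊆) Let x ∈ (D ∩ X) ∪ (D ∖ X). Then either x ∈ D and x ∉ X; or x ∈ X ∩ D. In each case x ∈ (X ∪ D) ∪ D, so (D ∩ X) ∪ (D ∖ X) ⊆ (X ∪ D) ∪ D.

(⊇) This inclusion fails. Take X = {1}, D = ∅; then 1 ∈ (X ∪ D) ∪ D but 1 ∉ (D ∩ X) ∪ (D ∖ X).

Only the forward inclusion holds.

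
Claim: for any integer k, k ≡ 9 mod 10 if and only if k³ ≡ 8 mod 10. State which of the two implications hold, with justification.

(⇒) This fails: take k = 9. Then 9 ≡ 9 (mod 10), but 9³ = 729 ≡ 9 (mod 10), not 8.

(⇐) This fails: take k = 2. Then 2³ = 8 ≡ 8 (mod 10), yet 2 ≡ 2 (mod 10), not 9.

Neither direction holds.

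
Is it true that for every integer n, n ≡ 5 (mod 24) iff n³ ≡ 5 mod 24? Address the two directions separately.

Forward direction. Suppose n ≡ 5 (mod 24). Write n = 24j + 5. Then (24j + 5)³ = 13824j³ + 8640j² + 1800j + 125 = 24(576j³ + 360j² + 75j + 5) + 5, so n³ ≡ 5 (mod 24).

Converse. Suppose n³ ≡ 5 (mod 24). The only residue r in {0, …, 23} with r³ ≡ 5 (mod 24) is r = 5, so n ≡ 5 (mod 24).

Both directions hold; the statement is true.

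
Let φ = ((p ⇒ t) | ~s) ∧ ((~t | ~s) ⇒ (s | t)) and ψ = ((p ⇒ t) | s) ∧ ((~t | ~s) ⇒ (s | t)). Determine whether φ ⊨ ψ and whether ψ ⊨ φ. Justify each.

Forward direction. Assume the antecedent. If t is true, the consequent reduces to true regardless of the other variables. If t is false, the antecedent forces (t = F, p = F, s = T), and the consequent holds there. Either way the consequent holds.

Converse. This fails. Under t = F, p = T, s = T, the left side is false but the right side is true.

The forward direction holds; the converse fails.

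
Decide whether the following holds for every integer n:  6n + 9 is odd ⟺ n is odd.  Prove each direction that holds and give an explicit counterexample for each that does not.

(⇒) fails; (⇐) holds.

(⟹) This fails: take n = 0. Then 6n + 9 = 9, which is odd, yet n = 0 is even, not odd.

(⟸) Suppose n is odd. Since 6 is even, 6n is even for every n, so 6n + 9 has the same parity as 9, which is odd. Hence 6n + 9 is odd.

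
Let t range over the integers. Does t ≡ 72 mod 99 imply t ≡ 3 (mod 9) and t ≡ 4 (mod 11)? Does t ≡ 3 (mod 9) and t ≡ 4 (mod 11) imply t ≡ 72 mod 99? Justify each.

Neither implication holds.

Forward direction. This fails: t = 72 gives 72 ≡ 72 (mod 99) but 72 ≡ 0 (mod 9), so the conjunction on the right does not hold.

Converse. This fails: t = 48 satisfies both congruences on the right (48 ≡ 3 mod 9 and 48 ≡ 4 mod 11) yet 48 ≡ 48 (mod 99), not 72.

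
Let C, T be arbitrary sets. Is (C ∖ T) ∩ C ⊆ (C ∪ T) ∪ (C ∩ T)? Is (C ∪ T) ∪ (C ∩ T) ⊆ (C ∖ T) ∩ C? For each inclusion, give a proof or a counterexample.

Forward inclusion. Let x ∈ (C ∖ T) ∩ C. Then x ∈ C and x ∉ T, from which x ∈ (C ∪ T) ∪ (C ∩ T).

Reverse inclusion. This inclusion fails. Take C = ∅, T = {1}; then 1 ∈ (C ∪ T) ∪ (C ∩ T) but 1 ∉ (C ∖ T) ∩ C.

(⊆) holds; (⊇) fails.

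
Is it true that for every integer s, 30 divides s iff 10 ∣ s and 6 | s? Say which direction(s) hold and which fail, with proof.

Both implications hold.

(⟹) If 30 ∣ s, write s = 30q. Since 30 = 3·10, s = 10·(3q), so 10 ∣ s; and since 30 = 5·6, s = 6·(5q), so 6 ∣ s.

(⟸) Suppose 10 ∣ s and 6 ∣ s. Any common multiple of 10 and 6 is a multiple of their lcm; here lcm(10, 6) = 10·6/gcd(10, 6) = 60/2 = 30, so 30 ∣ s.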